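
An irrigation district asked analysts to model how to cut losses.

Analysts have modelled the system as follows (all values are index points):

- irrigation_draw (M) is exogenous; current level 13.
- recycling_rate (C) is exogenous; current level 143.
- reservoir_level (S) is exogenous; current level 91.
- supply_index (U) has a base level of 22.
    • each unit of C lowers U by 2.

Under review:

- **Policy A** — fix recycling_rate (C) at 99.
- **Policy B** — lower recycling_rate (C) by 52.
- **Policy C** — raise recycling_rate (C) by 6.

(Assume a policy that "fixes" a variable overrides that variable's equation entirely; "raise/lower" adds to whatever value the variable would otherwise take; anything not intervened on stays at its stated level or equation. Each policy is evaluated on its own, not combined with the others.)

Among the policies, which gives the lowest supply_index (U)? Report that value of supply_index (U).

Policy A (C := 99):
  C = 99
  U = 22 − 2·99 = -176
Policy B (C − 52):
  C = 143 − 52 = 91
  U = 22 − 2·91 = -160
Policy C (C + 6):
  C = 143 + 6 = 149
  U = 22 − 2·149 = -276
Comparing — Policy A: U=-176, Policy B: U=-160, Policy C: U=-276. Lowest is -276 (Policy C).

-276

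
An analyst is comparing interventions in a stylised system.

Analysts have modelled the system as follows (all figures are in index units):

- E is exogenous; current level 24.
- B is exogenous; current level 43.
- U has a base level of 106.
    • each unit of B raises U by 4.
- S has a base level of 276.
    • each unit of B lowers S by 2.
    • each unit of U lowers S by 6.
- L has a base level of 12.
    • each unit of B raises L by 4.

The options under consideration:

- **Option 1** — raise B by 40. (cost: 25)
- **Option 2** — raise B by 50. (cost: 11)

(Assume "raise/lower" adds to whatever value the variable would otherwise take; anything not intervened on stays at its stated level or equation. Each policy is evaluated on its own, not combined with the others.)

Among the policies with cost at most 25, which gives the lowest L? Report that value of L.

344

Option 1 (B + 40):
  B = 43 + 40 = 83
  L = 12 + 4·83 = 344
Option 2 (B + 50):
  B = 43 + 50 = 93
  L = 12 + 4·93 = 384
Comparing — Option 1: L=344, Option 2: L=384. Lowest is 344 (Option 1).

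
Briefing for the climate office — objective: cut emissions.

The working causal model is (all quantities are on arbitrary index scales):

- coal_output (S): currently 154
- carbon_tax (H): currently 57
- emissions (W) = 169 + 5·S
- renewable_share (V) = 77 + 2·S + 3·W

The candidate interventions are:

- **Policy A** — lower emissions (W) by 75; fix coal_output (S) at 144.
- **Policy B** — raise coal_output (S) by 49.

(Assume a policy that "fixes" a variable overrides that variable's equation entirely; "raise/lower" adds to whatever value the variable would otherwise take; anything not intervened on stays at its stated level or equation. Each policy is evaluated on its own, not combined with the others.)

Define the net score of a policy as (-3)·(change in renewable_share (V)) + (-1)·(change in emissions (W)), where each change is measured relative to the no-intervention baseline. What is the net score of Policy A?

1310

Baseline:
  S = 154
  W = 169 + 5·154 = 939
  V = 77 + 2·154 + 3·939 = 3202
Policy A (W − 75, S := 144):
  S = 144
  W = 169 + 5·144 (−75 from intervention) = 814
  V = 77 + 2·144 + 3·814 = 2807
ΔV = 2807 − 3202 = -395; ΔW = 814 − 939 = -125
Score = (-3)·(-395) + (-1)·(-125) = 1310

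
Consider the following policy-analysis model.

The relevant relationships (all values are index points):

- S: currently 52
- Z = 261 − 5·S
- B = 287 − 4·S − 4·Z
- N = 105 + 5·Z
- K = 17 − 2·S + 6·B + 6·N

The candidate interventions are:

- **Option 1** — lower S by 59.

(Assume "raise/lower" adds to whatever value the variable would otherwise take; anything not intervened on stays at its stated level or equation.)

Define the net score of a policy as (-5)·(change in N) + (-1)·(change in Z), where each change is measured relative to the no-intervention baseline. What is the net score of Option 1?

-7670

Baseline:
  S = 52
  Z = 261 − 5·52 = 1
  N = 105 + 5·1 = 110
Option 1 (S − 59):
  S = 52 − 59 = -7
  Z = 261 − 5·(-7) = 296
  N = 105 + 5·296 = 1585
ΔN = 1585 − 110 = 1475; ΔZ = 296 − 1 = 295
Score = (-5)·1475 + (-1)·295 = -7670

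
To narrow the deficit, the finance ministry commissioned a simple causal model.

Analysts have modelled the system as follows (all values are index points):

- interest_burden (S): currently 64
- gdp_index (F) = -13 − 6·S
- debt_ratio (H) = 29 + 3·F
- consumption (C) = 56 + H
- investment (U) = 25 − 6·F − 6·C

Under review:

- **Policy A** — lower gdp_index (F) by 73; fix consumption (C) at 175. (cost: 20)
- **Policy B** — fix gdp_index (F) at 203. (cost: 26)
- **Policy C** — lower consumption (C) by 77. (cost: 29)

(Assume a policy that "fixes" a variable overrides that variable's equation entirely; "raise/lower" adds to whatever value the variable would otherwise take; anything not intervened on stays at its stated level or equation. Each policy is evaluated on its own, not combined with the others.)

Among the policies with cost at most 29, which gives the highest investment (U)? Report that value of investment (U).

Policy A (F − 73, C := 175):
  S = 64
  F = -13 − 6·64 (−73 from intervention) = -470
  H = 29 + 3·(-470) = -1381
  C = 175
  U = 25 − 6·(-470) − 6·175 = 1795
Policy B (F := 203):
  S = 64
  F = 203
  H = 29 + 3·203 = 638
  C = 56 + 638 = 694
  U = 25 − 6·203 − 6·694 = -5357
Policy C (C − 77):
  S = 64
  F = -13 − 6·64 = -397
  H = 29 + 3·(-397) = -1162
  C = 56 + (-1162) (−77 from intervention) = -1183
  U = 25 − 6·(-397) − 6·(-1183) = 9505
Comparing — Policy A: U=1795, Policy B: U=-5357, Policy C: U=9505. Highest is 9505 (Policy C).

9505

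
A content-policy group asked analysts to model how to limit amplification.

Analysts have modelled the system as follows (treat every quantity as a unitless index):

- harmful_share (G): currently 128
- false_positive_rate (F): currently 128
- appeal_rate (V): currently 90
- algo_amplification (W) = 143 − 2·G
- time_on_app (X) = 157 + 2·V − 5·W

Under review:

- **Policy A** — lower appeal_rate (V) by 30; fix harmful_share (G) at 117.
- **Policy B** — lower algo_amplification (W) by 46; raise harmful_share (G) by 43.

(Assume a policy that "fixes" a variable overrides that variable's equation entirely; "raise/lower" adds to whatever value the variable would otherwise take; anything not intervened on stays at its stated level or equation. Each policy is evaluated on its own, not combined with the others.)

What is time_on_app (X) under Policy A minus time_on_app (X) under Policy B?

-830

Policy A (V − 30, G := 117):
  G = 117
  V = 90 − 30 = 60
  W = 143 − 2·117 = -91
  X = 157 + 2·60 − 5·(-91) = 732
Policy B (W − 46, G + 43):
  G = 128 + 43 = 171
  V = 90
  W = 143 − 2·171 (−46 from intervention) = -245
  X = 157 + 2·90 − 5·(-245) = 1562
X: 732 − 1562 = -830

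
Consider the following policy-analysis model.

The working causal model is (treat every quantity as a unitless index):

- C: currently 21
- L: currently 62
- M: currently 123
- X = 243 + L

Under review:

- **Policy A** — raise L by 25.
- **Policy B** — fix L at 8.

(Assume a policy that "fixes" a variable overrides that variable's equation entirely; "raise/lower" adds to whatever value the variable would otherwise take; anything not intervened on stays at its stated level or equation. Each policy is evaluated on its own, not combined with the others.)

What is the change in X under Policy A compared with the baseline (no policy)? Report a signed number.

25

Baseline:
  L = 62
  X = 243 + 62 = 305
Policy A (L + 25):
  L = 62 + 25 = 87
  X = 243 + 87 = 330
Change in X: 330 − 305 = 25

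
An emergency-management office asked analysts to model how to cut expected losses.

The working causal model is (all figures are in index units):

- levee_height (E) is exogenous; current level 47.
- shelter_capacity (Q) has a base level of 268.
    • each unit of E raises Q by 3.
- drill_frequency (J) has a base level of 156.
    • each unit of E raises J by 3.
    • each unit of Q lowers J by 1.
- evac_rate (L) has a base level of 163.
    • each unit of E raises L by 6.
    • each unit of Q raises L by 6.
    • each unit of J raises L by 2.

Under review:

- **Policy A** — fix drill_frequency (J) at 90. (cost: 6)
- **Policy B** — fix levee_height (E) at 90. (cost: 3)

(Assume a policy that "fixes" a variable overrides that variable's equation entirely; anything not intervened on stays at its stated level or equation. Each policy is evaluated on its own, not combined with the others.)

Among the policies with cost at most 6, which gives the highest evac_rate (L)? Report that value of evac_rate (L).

3707

Policy A (J := 90):
  E = 47
  Q = 268 + 3·47 = 409
  J = 90
  L = 163 + 6·47 + 6·409 + 2·90 = 3079
Policy B (E := 90):
  E = 90
  Q = 268 + 3·90 = 538
  J = 156 + 3·90 − 538 = -112
  L = 163 + 6·90 + 6·538 + 2·(-112) = 3707
Comparing — Policy A: L=3079, Policy B: L=3707. Highest is 3707 (Policy B).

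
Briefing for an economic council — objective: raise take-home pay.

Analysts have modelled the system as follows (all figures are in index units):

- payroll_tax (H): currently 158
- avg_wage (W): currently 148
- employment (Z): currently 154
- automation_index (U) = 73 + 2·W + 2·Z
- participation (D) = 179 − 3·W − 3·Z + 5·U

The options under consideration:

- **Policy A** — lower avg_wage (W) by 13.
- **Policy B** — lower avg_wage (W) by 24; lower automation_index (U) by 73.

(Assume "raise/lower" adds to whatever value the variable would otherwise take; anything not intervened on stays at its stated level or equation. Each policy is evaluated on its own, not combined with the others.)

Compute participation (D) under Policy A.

2567

Policy A (W − 13):
  W = 148 − 13 = 135
  Z = 154
  U = 73 + 2·135 + 2·154 = 651
  D = 179 − 3·135 − 3·154 + 5·651 = 2567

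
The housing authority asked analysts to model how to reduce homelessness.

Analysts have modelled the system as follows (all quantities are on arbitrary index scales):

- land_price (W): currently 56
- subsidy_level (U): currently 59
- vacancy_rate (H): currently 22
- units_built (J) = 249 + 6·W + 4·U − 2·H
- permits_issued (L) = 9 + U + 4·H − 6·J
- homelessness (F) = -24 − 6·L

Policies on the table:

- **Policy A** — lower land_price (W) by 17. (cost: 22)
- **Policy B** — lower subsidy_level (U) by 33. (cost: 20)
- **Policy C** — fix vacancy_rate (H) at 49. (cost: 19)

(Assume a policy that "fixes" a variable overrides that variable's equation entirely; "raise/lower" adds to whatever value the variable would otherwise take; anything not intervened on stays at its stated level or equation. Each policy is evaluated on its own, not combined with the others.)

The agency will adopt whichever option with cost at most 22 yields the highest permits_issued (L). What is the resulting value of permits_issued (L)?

Policy A (W − 17):
  W = 56 − 17 = 39
  U = 59
  H = 22
  J = 249 + 6·39 + 4·59 − 2·22 = 675
  L = 9 + 59 + 4·22 − 6·675 = -3894
Policy B (U − 33):
  W = 56
  U = 59 − 33 = 26
  H = 22
  J = 249 + 6·56 + 4·26 − 2·22 = 645
  L = 9 + 26 + 4·22 − 6·645 = -3747
Policy C (H := 49):
  W = 56
  U = 59
  H = 49
  J = 249 + 6·56 + 4·59 − 2·49 = 723
  L = 9 + 59 + 4·49 − 6·723 = -4074
Comparing — Policy A: L=-3894, Policy B: L=-3747, Policy C: L=-4074. Highest is -3747 (Policy B).

-3747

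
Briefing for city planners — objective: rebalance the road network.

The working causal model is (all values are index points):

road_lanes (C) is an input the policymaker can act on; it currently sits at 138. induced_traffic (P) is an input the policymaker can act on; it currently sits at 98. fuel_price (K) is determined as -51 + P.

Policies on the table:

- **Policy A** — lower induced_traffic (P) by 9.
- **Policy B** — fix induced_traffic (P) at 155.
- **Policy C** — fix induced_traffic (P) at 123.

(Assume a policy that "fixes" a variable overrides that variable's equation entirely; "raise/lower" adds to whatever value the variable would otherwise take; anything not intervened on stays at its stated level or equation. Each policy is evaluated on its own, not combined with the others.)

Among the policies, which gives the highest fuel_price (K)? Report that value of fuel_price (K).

104

Policy A (P − 9):
  P = 98 − 9 = 89
  K = -51 + 89 = 38
Policy B (P := 155):
  P = 155
  K = -51 + 155 = 104
Policy C (P := 123):
  P = 123
  K = -51 + 123 = 72
Comparing — Policy A: K=38, Policy B: K=104, Policy C: K=72. Highest is 104 (Policy B).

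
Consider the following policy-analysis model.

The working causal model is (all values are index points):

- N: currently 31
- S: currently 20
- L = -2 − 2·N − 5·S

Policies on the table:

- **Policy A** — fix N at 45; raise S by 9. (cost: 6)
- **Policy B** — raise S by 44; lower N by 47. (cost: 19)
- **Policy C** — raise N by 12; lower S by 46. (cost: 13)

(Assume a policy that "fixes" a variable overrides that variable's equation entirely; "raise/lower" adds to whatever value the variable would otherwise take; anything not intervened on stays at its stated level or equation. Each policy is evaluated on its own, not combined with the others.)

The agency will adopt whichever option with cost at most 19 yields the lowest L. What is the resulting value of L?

-290

Policy A (N := 45, S + 9):
  N = 45
  S = 20 + 9 = 29
  L = -2 − 2·45 − 5·29 = -237
Policy B (S + 44, N − 47):
  N = 31 − 47 = -16
  S = 20 + 44 = 64
  L = -2 − 2·(-16) − 5·64 = -290
Policy C (N + 12, S − 46):
  N = 31 + 12 = 43
  S = 20 − 46 = -26
  L = -2 − 2·43 − 5·(-26) = 42
Comparing — Policy A: L=-237, Policy B: L=-290, Policy C: L=42. Lowest is -290 (Policy B).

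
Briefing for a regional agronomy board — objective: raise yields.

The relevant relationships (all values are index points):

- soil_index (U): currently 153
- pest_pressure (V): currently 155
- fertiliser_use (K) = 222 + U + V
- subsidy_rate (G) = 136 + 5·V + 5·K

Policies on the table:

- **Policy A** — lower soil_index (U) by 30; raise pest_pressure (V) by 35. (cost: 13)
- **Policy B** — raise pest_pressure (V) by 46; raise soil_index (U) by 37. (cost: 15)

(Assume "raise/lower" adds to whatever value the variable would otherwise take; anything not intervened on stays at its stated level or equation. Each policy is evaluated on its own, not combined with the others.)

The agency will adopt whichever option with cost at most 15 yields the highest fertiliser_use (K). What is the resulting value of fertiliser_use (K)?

613

Policy A (U − 30, V + 35):
  U = 153 − 30 = 123
  V = 155 + 35 = 190
  K = 222 + 123 + 190 = 535
Policy B (V + 46, U + 37):
  U = 153 + 37 = 190
  V = 155 + 46 = 201
  K = 222 + 190 + 201 = 613
Comparing — Policy A: K=535, Policy B: K=613. Highest is 613 (Policy B).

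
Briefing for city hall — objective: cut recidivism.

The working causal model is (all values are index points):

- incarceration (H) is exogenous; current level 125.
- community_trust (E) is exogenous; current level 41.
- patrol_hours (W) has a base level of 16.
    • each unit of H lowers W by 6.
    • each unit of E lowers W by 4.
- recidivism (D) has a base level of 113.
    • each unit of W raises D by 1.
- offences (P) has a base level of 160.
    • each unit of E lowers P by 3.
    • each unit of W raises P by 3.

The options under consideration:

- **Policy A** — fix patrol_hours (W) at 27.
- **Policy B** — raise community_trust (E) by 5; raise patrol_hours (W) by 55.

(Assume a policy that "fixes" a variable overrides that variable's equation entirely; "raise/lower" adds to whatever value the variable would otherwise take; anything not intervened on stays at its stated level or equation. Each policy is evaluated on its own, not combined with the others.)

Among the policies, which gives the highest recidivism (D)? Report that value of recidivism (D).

Policy A (W := 27):
  H = 125
  E = 41
  W = 27
  D = 113 + 27 = 140
Policy B (E + 5, W + 55):
  H = 125
  E = 41 + 5 = 46
  W = 16 − 6·125 − 4·46 (+55 from intervention) = -863
  D = 113 + (-863) = -750
Comparing — Policy A: D=140, Policy B: D=-750. Highest is 140 (Policy A).

140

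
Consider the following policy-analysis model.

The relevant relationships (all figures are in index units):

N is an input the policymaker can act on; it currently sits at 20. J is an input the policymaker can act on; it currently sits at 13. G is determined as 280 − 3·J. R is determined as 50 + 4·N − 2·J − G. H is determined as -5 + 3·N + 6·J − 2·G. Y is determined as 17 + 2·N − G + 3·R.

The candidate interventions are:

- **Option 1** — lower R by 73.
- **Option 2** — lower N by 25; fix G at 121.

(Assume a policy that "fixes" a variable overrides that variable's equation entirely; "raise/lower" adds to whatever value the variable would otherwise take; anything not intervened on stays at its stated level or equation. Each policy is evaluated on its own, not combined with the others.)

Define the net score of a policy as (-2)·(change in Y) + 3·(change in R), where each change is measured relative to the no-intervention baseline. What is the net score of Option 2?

-200

Baseline:
  N = 20
  J = 13
  G = 280 − 3·13 = 241
  R = 50 + 4·20 − 2·13 − 241 = -137
  Y = 17 + 2·20 − 241 + 3·(-137) = -595
Option 2 (N − 25, G := 121):
  N = 20 − 25 = -5
  J = 13
  G = 121
  R = 50 + 4·(-5) − 2·13 − 121 = -117
  Y = 17 + 2·(-5) − 121 + 3·(-117) = -465
ΔY = -465 − (-595) = 130; ΔR = -117 − (-137) = 20
Score = (-2)·130 + 3·20 = -200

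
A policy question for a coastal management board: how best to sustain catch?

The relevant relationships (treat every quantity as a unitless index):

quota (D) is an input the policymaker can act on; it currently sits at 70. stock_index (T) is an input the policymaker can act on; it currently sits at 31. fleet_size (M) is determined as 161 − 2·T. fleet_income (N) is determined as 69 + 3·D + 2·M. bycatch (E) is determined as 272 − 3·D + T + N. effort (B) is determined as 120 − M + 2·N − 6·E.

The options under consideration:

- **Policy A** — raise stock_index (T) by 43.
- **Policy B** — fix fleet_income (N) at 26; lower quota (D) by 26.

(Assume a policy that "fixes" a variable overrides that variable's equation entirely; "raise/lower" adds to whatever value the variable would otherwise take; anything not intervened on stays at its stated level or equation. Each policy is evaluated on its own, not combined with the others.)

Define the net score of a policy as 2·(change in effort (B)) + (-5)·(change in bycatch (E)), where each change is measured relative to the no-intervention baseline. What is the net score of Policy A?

1677

Baseline:
  D = 70
  T = 31
  M = 161 − 2·31 = 99
  N = 69 + 3·70 + 2·99 = 477
  E = 272 − 3·70 + 31 + 477 = 570
  B = 120 − 99 + 2·477 − 6·570 = -2445
Policy A (T + 43):
  D = 70
  T = 31 + 43 = 74
  M = 161 − 2·74 = 13
  N = 69 + 3·70 + 2·13 = 305
  E = 272 − 3·70 + 74 + 305 = 441
  B = 120 − 13 + 2·305 − 6·441 = -1929
ΔB = -1929 − (-2445) = 516; ΔE = 441 − 570 = -129
Score = 2·516 + (-5)·(-129) = 1677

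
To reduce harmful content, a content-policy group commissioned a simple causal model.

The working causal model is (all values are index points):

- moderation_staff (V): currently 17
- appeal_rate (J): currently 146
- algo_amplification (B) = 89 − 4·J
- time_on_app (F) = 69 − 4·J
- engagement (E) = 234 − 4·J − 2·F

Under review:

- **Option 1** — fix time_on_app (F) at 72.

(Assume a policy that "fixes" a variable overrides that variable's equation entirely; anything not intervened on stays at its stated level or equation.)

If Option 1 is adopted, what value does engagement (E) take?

-494

Option 1 (F := 72):
  J = 146
  F = 72
  E = 234 − 4·146 − 2·72 = -494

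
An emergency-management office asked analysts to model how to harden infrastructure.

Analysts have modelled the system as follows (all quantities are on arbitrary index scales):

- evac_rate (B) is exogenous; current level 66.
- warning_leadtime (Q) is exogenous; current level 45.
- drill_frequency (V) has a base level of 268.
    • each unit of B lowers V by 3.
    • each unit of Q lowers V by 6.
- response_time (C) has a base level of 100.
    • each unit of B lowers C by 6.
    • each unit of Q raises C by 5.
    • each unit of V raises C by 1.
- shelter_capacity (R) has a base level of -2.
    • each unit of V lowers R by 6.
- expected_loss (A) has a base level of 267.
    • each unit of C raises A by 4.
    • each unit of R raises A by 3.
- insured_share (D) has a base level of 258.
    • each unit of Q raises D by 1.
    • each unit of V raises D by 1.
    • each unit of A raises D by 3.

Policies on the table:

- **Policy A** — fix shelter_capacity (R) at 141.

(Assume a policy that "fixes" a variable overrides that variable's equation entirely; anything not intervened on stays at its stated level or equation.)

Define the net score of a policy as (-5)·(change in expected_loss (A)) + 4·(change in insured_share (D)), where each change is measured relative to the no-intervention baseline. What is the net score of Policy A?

Baseline:
  B = 66
  Q = 45
  V = 268 − 3·66 − 6·45 = -200
  C = 100 − 6·66 + 5·45 + (-200) = -271
  R = -2 − 6·(-200) = 1198
  A = 267 + 4·(-271) + 3·1198 = 2777
  D = 258 + 45 + (-200) + 3·2777 = 8434
Policy A (R := 141):
  B = 66
  Q = 45
  V = 268 − 3·66 − 6·45 = -200
  C = 100 − 6·66 + 5·45 + (-200) = -271
  R = 141
  A = 267 + 4·(-271) + 3·141 = -394
  D = 258 + 45 + (-200) + 3·(-394) = -1079
ΔA = -394 − 2777 = -3171; ΔD = -1079 − 8434 = -9513
Score = (-5)·(-3171) + 4·(-9513) = -22197

-22197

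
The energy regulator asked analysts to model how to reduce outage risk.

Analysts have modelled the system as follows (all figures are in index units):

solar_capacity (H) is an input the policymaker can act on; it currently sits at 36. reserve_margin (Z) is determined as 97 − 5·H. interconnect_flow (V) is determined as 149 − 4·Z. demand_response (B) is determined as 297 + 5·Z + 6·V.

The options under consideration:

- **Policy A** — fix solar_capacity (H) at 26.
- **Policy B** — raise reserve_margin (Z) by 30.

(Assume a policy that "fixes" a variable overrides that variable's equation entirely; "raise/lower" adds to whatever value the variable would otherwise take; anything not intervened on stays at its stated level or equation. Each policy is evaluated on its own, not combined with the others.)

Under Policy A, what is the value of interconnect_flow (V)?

281

Policy A (H := 26):
  H = 26
  Z = 97 − 5·26 = -33
  V = 149 − 4·(-33) = 281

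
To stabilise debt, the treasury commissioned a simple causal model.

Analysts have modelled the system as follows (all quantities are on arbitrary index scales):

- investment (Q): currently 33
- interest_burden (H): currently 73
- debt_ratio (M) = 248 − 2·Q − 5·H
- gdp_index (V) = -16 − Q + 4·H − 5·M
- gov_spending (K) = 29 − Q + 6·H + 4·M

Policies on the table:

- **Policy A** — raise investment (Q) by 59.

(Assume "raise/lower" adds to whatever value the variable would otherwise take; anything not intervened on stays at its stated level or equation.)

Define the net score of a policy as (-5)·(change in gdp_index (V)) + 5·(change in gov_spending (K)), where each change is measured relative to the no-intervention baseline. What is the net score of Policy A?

Baseline:
  Q = 33
  H = 73
  M = 248 − 2·33 − 5·73 = -183
  V = -16 − 33 + 4·73 − 5·(-183) = 1158
  K = 29 − 33 + 6·73 + 4·(-183) = -298
Policy A (Q + 59):
  Q = 33 + 59 = 92
  H = 73
  M = 248 − 2·92 − 5·73 = -301
  V = -16 − 92 + 4·73 − 5·(-301) = 1689
  K = 29 − 92 + 6·73 + 4·(-301) = -829
ΔV = 1689 − 1158 = 531; ΔK = -829 − (-298) = -531
Score = (-5)·531 + 5·(-531) = -5310

-5310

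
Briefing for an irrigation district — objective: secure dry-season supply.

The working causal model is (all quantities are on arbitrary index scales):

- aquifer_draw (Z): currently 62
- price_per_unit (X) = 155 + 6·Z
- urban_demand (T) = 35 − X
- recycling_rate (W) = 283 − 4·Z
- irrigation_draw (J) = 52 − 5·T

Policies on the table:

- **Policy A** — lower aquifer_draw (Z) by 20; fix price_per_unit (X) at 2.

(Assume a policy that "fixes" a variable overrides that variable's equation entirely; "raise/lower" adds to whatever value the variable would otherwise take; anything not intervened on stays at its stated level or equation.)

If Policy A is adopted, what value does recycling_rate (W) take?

Policy A (Z − 20, X := 2):
  Z = 62 − 20 = 42
  W = 283 − 4·42 = 115

115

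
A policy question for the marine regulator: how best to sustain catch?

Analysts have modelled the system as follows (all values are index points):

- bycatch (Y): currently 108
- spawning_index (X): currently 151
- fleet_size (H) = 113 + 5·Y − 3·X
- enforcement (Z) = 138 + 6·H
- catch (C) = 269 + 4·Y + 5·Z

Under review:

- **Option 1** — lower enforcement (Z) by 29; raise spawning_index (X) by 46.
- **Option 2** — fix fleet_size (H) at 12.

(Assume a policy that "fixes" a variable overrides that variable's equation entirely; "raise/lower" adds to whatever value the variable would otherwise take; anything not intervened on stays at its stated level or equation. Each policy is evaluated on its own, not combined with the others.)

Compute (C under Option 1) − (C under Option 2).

1355

Option 1 (Z − 29, X + 46):
  Y = 108
  X = 151 + 46 = 197
  H = 113 + 5·108 − 3·197 = 62
  Z = 138 + 6·62 (−29 from intervention) = 481
  C = 269 + 4·108 + 5·481 = 3106
Option 2 (H := 12):
  Y = 108
  X = 151
  H = 12
  Z = 138 + 6·12 = 210
  C = 269 + 4·108 + 5·210 = 1751
C: 3106 − 1751 = 1355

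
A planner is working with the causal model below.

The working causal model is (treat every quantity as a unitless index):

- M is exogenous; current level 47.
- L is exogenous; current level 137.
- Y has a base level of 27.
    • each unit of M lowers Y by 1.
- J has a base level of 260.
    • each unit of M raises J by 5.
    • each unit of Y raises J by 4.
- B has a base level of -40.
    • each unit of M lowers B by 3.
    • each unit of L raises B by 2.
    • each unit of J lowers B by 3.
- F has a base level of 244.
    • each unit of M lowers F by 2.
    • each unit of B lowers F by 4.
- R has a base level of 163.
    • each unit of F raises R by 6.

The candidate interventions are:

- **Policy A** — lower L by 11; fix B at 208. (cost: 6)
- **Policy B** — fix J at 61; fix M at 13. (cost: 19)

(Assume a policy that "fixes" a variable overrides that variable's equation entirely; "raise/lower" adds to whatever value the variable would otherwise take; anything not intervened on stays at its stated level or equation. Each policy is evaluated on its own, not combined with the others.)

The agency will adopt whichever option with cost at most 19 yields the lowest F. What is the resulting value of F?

Policy A (L − 11, B := 208):
  M = 47
  L = 137 − 11 = 126
  Y = 27 − 47 = -20
  J = 260 + 5·47 + 4·(-20) = 415
  B = 208
  F = 244 − 2·47 − 4·208 = -682
Policy B (J := 61, M := 13):
  M = 13
  L = 137
  Y = 27 − 13 = 14
  J = 61
  B = -40 − 3·13 + 2·137 − 3·61 = 12
  F = 244 − 2·13 − 4·12 = 170
Comparing — Policy A: F=-682, Policy B: F=170. Lowest is -682 (Policy A).

-682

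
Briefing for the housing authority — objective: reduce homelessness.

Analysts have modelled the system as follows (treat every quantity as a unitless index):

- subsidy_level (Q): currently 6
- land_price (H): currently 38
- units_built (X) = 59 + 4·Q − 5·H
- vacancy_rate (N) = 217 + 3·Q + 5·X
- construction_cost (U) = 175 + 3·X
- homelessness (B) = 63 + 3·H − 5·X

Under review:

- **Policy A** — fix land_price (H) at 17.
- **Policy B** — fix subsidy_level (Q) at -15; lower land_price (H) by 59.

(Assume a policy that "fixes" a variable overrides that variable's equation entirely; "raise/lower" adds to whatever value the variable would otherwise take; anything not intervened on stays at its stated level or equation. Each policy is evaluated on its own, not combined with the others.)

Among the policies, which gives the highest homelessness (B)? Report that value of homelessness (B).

Policy A (H := 17):
  Q = 6
  H = 17
  X = 59 + 4·6 − 5·17 = -2
  B = 63 + 3·17 − 5·(-2) = 124
Policy B (Q := -15, H − 59):
  Q = -15
  H = 38 − 59 = -21
  X = 59 + 4·(-15) − 5·(-21) = 104
  B = 63 + 3·(-21) − 5·104 = -520
Comparing — Policy A: B=124, Policy B: B=-520. Highest is 124 (Policy A).

124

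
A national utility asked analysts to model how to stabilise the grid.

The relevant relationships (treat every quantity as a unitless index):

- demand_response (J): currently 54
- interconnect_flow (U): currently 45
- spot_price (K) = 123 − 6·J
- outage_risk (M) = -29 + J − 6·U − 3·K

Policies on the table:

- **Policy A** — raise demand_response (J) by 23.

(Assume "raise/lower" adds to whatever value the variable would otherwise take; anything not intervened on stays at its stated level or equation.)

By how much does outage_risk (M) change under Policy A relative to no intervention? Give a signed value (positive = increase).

Baseline:
  J = 54
  U = 45
  K = 123 − 6·54 = -201
  M = -29 + 54 − 6·45 − 3·(-201) = 358
Policy A (J + 23):
  J = 54 + 23 = 77
  U = 45
  K = 123 − 6·77 = -339
  M = -29 + 77 − 6·45 − 3·(-339) = 795
Change in M: 795 − 358 = 437

437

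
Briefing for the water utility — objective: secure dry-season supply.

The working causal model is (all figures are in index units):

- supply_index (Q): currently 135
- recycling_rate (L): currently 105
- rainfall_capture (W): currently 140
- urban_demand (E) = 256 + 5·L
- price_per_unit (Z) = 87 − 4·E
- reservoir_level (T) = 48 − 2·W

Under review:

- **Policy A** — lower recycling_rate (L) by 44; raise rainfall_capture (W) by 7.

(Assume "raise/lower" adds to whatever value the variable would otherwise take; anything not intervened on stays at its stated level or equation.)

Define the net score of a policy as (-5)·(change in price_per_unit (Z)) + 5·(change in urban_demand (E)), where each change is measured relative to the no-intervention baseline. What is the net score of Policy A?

Baseline:
  L = 105
  E = 256 + 5·105 = 781
  Z = 87 − 4·781 = -3037
Policy A (L − 44, W + 7):
  L = 105 − 44 = 61
  E = 256 + 5·61 = 561
  Z = 87 − 4·561 = -2157
ΔZ = -2157 − (-3037) = 880; ΔE = 561 − 781 = -220
Score = (-5)·880 + 5·(-220) = -5500

-5500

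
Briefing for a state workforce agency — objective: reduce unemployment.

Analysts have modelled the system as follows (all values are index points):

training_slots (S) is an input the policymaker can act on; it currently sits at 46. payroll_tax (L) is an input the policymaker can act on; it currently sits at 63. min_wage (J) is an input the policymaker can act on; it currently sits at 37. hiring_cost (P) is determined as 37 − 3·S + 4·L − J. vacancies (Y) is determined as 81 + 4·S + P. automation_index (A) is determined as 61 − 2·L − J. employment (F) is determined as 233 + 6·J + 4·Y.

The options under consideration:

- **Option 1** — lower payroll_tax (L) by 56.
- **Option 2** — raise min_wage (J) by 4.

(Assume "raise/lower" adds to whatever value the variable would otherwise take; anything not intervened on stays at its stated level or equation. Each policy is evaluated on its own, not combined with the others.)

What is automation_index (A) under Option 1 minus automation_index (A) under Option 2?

116

Option 1 (L − 56):
  L = 63 − 56 = 7
  J = 37
  A = 61 − 2·7 − 37 = 10
Option 2 (J + 4):
  L = 63
  J = 37 + 4 = 41
  A = 61 − 2·63 − 41 = -106
A: 10 − (-106) = 116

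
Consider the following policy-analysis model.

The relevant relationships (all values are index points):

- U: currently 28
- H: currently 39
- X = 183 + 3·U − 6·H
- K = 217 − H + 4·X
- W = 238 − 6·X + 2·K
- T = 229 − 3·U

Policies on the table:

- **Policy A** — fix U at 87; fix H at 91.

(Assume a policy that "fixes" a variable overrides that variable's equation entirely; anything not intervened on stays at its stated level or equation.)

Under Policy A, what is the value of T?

Policy A (U := 87, H := 91):
  U = 87
  T = 229 − 3·87 = -32

-32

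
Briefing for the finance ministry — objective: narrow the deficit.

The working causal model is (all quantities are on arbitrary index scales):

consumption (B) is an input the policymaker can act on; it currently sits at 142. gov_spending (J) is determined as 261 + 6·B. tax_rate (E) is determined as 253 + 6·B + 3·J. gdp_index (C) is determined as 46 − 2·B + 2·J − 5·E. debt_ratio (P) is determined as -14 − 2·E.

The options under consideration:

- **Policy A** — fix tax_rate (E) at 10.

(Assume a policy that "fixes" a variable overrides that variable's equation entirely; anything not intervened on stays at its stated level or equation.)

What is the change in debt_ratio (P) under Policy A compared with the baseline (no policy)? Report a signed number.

8868

Baseline:
  B = 142
  J = 261 + 6·142 = 1113
  E = 253 + 6·142 + 3·1113 = 4444
  P = -14 − 2·4444 = -8902
Policy A (E := 10):
  B = 142
  J = 261 + 6·142 = 1113
  E = 10
  P = -14 − 2·10 = -34
Change in P: -34 − (-8902) = 8868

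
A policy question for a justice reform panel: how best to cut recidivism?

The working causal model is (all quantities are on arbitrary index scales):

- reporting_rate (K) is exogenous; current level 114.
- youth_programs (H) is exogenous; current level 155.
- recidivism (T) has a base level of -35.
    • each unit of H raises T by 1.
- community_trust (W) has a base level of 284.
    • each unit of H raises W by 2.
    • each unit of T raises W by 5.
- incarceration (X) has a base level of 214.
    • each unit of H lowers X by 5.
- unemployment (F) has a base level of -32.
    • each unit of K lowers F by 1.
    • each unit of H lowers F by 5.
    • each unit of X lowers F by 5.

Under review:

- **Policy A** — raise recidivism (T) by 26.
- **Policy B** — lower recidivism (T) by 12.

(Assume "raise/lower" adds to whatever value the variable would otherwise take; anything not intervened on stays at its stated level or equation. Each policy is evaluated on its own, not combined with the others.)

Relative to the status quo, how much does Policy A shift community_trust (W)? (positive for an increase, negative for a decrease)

Baseline:
  H = 155
  T = -35 + 155 = 120
  W = 284 + 2·155 + 5·120 = 1194
Policy A (T + 26):
  H = 155
  T = -35 + 155 (+26 from intervention) = 146
  W = 284 + 2·155 + 5·146 = 1324
Change in W: 1324 − 1194 = 130

130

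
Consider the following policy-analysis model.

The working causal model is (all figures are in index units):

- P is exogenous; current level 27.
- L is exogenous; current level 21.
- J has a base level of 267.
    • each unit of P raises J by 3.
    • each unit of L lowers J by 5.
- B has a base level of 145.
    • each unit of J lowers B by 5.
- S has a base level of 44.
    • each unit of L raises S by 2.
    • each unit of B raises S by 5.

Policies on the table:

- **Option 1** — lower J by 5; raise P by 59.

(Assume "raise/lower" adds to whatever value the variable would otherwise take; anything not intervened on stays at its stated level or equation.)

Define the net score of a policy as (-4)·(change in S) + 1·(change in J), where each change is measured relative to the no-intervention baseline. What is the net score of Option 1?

Baseline:
  P = 27
  L = 21
  J = 267 + 3·27 − 5·21 = 243
  B = 145 − 5·243 = -1070
  S = 44 + 2·21 + 5·(-1070) = -5264
Option 1 (J − 5, P + 59):
  P = 27 + 59 = 86
  L = 21
  J = 267 + 3·86 − 5·21 (−5 from intervention) = 415
  B = 145 − 5·415 = -1930
  S = 44 + 2·21 + 5·(-1930) = -9564
ΔS = -9564 − (-5264) = -4300; ΔJ = 415 − 243 = 172
Score = (-4)·(-4300) + 1·172 = 17372

17372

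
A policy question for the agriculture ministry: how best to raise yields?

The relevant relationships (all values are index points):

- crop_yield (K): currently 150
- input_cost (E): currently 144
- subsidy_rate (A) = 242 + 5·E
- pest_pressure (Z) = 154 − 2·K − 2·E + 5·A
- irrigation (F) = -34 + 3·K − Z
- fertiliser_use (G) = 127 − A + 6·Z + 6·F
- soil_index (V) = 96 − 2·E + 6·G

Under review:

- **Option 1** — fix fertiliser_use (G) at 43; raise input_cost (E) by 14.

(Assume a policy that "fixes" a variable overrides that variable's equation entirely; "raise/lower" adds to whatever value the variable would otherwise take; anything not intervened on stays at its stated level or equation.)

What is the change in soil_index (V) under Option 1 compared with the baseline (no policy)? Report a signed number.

Baseline:
  K = 150
  E = 144
  A = 242 + 5·144 = 962
  Z = 154 − 2·150 − 2·144 + 5·962 = 4376
  F = -34 + 3·150 − 4376 = -3960
  G = 127 − 962 + 6·4376 + 6·(-3960) = 1661
  V = 96 − 2·144 + 6·1661 = 9774
Option 1 (G := 43, E + 14):
  K = 150
  E = 144 + 14 = 158
  A = 242 + 5·158 = 1032
  Z = 154 − 2·150 − 2·158 + 5·1032 = 4698
  F = -34 + 3·150 − 4698 = -4282
  G = 43
  V = 96 − 2·158 + 6·43 = 38
Change in V: 38 − 9774 = -9736

-9736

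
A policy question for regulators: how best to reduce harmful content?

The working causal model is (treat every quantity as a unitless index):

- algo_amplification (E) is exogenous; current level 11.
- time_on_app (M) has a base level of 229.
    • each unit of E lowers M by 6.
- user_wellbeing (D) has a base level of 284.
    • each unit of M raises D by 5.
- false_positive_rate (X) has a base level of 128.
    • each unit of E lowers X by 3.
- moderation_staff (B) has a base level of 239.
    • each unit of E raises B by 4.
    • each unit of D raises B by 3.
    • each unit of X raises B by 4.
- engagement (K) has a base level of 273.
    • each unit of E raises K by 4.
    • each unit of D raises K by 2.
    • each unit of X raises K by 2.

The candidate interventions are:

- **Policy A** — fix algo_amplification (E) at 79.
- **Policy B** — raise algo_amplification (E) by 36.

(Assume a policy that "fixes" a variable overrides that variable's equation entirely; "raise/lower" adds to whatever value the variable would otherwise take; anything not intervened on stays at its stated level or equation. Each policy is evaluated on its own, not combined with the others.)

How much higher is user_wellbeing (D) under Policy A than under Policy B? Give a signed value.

Policy A (E := 79):
  E = 79
  M = 229 − 6·79 = -245
  D = 284 + 5·(-245) = -941
Policy B (E + 36):
  E = 11 + 36 = 47
  M = 229 − 6·47 = -53
  D = 284 + 5·(-53) = 19
D: -941 − 19 = -960

-960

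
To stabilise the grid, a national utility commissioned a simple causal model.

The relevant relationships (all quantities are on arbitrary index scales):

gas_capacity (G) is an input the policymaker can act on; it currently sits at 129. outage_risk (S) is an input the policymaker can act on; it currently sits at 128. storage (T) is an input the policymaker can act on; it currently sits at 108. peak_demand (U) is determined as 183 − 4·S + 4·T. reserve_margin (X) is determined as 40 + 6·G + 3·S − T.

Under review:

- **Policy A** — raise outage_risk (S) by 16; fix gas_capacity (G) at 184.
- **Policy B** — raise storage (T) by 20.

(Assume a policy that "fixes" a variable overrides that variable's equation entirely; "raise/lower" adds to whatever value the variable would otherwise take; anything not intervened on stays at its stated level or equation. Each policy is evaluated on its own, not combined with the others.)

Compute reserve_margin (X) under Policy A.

Policy A (S + 16, G := 184):
  G = 184
  S = 128 + 16 = 144
  T = 108
  X = 40 + 6·184 + 3·144 − 108 = 1468

1468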